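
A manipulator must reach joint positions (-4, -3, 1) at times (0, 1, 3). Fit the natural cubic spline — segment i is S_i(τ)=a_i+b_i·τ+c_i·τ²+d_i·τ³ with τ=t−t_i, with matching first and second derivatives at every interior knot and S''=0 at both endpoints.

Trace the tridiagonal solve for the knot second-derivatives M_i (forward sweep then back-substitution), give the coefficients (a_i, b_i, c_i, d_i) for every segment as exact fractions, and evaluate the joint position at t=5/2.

Δ: Δ0=1, Δ1=2
row 1: diag=6, rhs=6; c'=1/3, d'=1
back: M1=1
M: M0=0, M1=1, M2=0
seg 0: a=-4, c=M0/2=0, d=(M1−M0)/(6·1)=1/6, b=Δ0−h0·(2M0+M1)/6=5/6
seg 1: a=-3, c=M1/2=1/2, d=(M2−M1)/(6·2)=-1/12, b=Δ1−h1·(2M1+M2)/6=4/3
t_q=5/2 → seg 1, τ=3/2; S=-3+4/3·τ+1/2·τ²+-1/12·τ³=-5/32

  seg 0: a=-4 b=5/6 c=0 d=1/6
  seg 1: a=-3 b=4/3 c=1/2 d=-1/12
S(5/2) = -5/32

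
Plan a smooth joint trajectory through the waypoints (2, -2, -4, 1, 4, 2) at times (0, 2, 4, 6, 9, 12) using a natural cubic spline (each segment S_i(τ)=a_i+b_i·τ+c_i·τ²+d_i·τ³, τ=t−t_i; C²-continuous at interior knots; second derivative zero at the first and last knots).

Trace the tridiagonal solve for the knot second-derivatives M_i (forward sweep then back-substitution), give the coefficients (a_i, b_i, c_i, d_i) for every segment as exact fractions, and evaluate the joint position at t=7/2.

  seg 0: a=2 b=-6287/3138 c=0 d=11/12552
  seg 1: a=-2 b=-3127/1569 c=11/2092 d=3083/12552
  seg 2: a=-4 b=3061/3138 c=1547/1046 d=-2249/6276
  seg 3: a=1 b=8131/3138 c=-351/523 d=1325/28242
  seg 4: a=4 b=-265/1569 c=-781/3138 d=781/28242
S(7/2) = -138865/33472

Δ: Δ0=-2, Δ1=-1, Δ2=5/2, Δ3=1, Δ4=-2/3
row 1: diag=8, rhs=6; c'=1/4, d'=3/4
row 2: denom=8−2·1/4=15/2; d'=(21−2·3/4)/(15/2)=13/5
row 3: denom=10−2·4/15=142/15; d'=(-9−2·13/5)/(142/15)=-3/2
row 4: denom=12−3·45/142=1569/142; d'=(-10−3·-3/2)/(1569/142)=-781/1569
back: M4=-781/1569
back: M3=-3/2−45/142·-781/1569=-702/523
back: M2=13/5−4/15·-702/523=1547/523
back: M1=3/4−1/4·1547/523=11/1046
M: M0=0, M1=11/1046, M2=1547/523, M3=-702/523, M4=-781/1569, M5=0
seg 0: a=2, c=M0/2=0, d=(M1−M0)/(6·2)=11/12552, b=Δ0−h0·(2M0+M1)/6=-6287/3138
seg 1: a=-2, c=M1/2=11/2092, d=(M2−M1)/(6·2)=3083/12552, b=Δ1−h1·(2M1+M2)/6=-3127/1569
seg 2: a=-4, c=M2/2=1547/1046, d=(M3−M2)/(6·2)=-2249/6276, b=Δ2−h2·(2M2+M3)/6=3061/3138
seg 3: a=1, c=M3/2=-351/523, d=(M4−M3)/(6·3)=1325/28242, b=Δ3−h3·(2M3+M4)/6=8131/3138
seg 4: a=4, c=M4/2=-781/3138, d=(M5−M4)/(6·3)=781/28242, b=Δ4−h4·(2M4+M5)/6=-265/1569
t_q=7/2 → seg 1, τ=3/2; S=-2+-3127/1569·τ+11/2092·τ²+3083/12552·τ³=-138865/33472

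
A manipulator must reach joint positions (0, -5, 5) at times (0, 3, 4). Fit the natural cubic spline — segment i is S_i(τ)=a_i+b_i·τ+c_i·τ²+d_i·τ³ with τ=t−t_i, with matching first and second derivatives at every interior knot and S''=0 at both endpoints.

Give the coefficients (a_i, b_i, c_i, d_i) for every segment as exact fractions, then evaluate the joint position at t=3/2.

  seg 0: a=0 b=-145/24 c=0 d=35/72
  seg 1: a=-5 b=85/12 c=35/8 d=-35/24
S(3/2) = -475/64

Δ: Δ0=-5/3, Δ1=10
row 1: diag=8, rhs=70; c'=1/8, d'=35/4
back: M1=35/4
M: M0=0, M1=35/4, M2=0
seg 0: a=0, c=M0/2=0, d=(M1−M0)/(6·3)=35/72, b=Δ0−h0·(2M0+M1)/6=-145/24
seg 1: a=-5, c=M1/2=35/8, d=(M2−M1)/(6·1)=-35/24, b=Δ1−h1·(2M1+M2)/6=85/12
t_q=3/2 → seg 0, τ=3/2; S=0+-145/24·τ+0·τ²+35/72·τ³=-475/64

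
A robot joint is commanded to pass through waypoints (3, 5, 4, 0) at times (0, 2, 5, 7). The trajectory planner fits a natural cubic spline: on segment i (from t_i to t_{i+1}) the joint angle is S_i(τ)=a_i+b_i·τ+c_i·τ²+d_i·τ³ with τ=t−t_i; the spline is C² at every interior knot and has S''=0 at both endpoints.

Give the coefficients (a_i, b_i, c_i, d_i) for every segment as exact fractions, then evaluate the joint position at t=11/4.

  seg 0: a=3 b=323/273 c=0 d=-25/546
  seg 1: a=5 b=173/273 c=-25/91 d=-1/63
  seg 2: a=4 b=-394/273 c=-38/91 d=19/273
S(11/4) = 30949/5824

Δ: Δ0=1, Δ1=-1/3, Δ2=-2
row 1: diag=10, rhs=-8; c'=3/10, d'=-4/5
row 2: denom=10−3·3/10=91/10; d'=(-10−3·-4/5)/(91/10)=-76/91
back: M2=-76/91
back: M1=-4/5−3/10·-76/91=-50/91
M: M0=0, M1=-50/91, M2=-76/91, M3=0
seg 0: a=3, c=M0/2=0, d=(M1−M0)/(6·2)=-25/546, b=Δ0−h0·(2M0+M1)/6=323/273
seg 1: a=5, c=M1/2=-25/91, d=(M2−M1)/(6·3)=-1/63, b=Δ1−h1·(2M1+M2)/6=173/273
seg 2: a=4, c=M2/2=-38/91, d=(M3−M2)/(6·2)=19/273, b=Δ2−h2·(2M2+M3)/6=-394/273
t_q=11/4 → seg 1, τ=3/4; S=5+173/273·τ+-25/91·τ²+-1/63·τ³=30949/5824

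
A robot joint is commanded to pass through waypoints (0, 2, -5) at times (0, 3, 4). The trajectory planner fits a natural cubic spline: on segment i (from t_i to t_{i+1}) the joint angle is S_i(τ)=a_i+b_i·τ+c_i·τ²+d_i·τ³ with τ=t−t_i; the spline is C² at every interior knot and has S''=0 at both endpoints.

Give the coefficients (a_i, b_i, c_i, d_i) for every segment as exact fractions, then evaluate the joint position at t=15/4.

Δ: Δ0=2/3, Δ1=-7
row 1: diag=8, rhs=-46; c'=1/8, d'=-23/4
back: M1=-23/4
M: M0=0, M1=-23/4, M2=0
seg 0: a=0, c=M0/2=0, d=(M1−M0)/(6·3)=-23/72, b=Δ0−h0·(2M0+M1)/6=85/24
seg 1: a=2, c=M1/2=-23/8, d=(M2−M1)/(6·1)=23/24, b=Δ1−h1·(2M1+M2)/6=-61/12
t_q=15/4 → seg 1, τ=3/4; S=2+-61/12·τ+-23/8·τ²+23/24·τ³=-1549/512

  seg 0: a=0 b=85/24 c=0 d=-23/72
  seg 1: a=2 b=-61/12 c=-23/8 d=23/24
S(15/4) = -1549/512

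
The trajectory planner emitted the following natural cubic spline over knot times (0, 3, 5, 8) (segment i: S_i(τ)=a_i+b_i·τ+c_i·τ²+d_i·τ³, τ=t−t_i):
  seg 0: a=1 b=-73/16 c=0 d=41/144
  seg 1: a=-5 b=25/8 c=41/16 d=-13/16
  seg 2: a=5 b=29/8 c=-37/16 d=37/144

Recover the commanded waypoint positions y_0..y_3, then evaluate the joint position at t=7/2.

y_0=1 y_1=-5 y_2=5 y_3=2
S(7/2) = -371/128

y_0 = S_0(0) = a_0 = 1
y_1 = S_1(0) = a_1 = -5
y_2 = S_2(0) = a_2 = 5
y_3 = S_2(3) = 2
t_q=7/2 is in segment 1 (τ=1/2); S_1(τ)=-371/128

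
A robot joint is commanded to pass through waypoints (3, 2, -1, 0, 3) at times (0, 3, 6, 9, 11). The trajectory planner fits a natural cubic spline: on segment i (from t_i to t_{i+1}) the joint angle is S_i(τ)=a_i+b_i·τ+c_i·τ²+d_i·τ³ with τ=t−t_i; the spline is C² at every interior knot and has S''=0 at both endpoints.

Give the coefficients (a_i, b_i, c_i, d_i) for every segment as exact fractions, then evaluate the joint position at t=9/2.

  seg 0: a=3 b=-1/12 c=0 d=-1/36
  seg 1: a=2 b=-5/6 c=-1/4 d=7/108
  seg 2: a=-1 b=-7/12 c=1/3 d=-1/108
  seg 3: a=0 b=7/6 c=1/4 d=-1/24
S(9/2) = 13/32

Δ: Δ0=-1/3, Δ1=-1, Δ2=1/3, Δ3=3/2
row 1: diag=12, rhs=-4; c'=1/4, d'=-1/3
row 2: denom=12−3·1/4=45/4; d'=(8−3·-1/3)/(45/4)=4/5
row 3: denom=10−3·4/15=46/5; d'=(7−3·4/5)/(46/5)=1/2
back: M3=1/2
back: M2=4/5−4/15·1/2=2/3
back: M1=-1/3−1/4·2/3=-1/2
M: M0=0, M1=-1/2, M2=2/3, M3=1/2, M4=0
seg 0: a=3, c=M0/2=0, d=(M1−M0)/(6·3)=-1/36, b=Δ0−h0·(2M0+M1)/6=-1/12
seg 1: a=2, c=M1/2=-1/4, d=(M2−M1)/(6·3)=7/108, b=Δ1−h1·(2M1+M2)/6=-5/6
seg 2: a=-1, c=M2/2=1/3, d=(M3−M2)/(6·3)=-1/108, b=Δ2−h2·(2M2+M3)/6=-7/12
seg 3: a=0, c=M3/2=1/4, d=(M4−M3)/(6·2)=-1/24, b=Δ3−h3·(2M3+M4)/6=7/6
t_q=9/2 → seg 1, τ=3/2; S=2+-5/6·τ+-1/4·τ²+7/108·τ³=13/32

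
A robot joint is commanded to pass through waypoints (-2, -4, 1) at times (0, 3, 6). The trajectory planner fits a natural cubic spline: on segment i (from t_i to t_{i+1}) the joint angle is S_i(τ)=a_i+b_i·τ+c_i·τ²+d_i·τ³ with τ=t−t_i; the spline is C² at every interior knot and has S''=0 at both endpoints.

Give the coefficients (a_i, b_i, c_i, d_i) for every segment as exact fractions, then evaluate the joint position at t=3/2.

  seg 0: a=-2 b=-5/4 c=0 d=7/108
  seg 1: a=-4 b=1/2 c=7/12 d=-7/108
S(3/2) = -117/32

Δ: Δ0=-2/3, Δ1=5/3
row 1: diag=12, rhs=14; c'=1/4, d'=7/6
back: M1=7/6
M: M0=0, M1=7/6, M2=0
seg 0: a=-2, c=M0/2=0, d=(M1−M0)/(6·3)=7/108, b=Δ0−h0·(2M0+M1)/6=-5/4
seg 1: a=-4, c=M1/2=7/12, d=(M2−M1)/(6·3)=-7/108, b=Δ1−h1·(2M1+M2)/6=1/2
t_q=3/2 → seg 0, τ=3/2; S=-2+-5/4·τ+0·τ²+7/108·τ³=-117/32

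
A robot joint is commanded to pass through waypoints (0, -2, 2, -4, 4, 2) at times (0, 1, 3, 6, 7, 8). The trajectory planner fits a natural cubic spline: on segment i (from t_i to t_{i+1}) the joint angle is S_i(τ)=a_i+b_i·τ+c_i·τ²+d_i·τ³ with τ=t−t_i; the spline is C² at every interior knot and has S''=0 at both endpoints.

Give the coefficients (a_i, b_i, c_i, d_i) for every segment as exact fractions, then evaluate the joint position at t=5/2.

Δ: Δ0=-2, Δ1=2, Δ2=-2, Δ3=8, Δ4=-2
row 1: diag=6, rhs=24; c'=1/3, d'=4
row 2: denom=10−2·1/3=28/3; d'=(-24−2·4)/(28/3)=-24/7
row 3: denom=8−3·9/28=197/28; d'=(60−3·-24/7)/(197/28)=1968/197
row 4: denom=4−1·28/197=760/197; d'=(-60−1·1968/197)/(760/197)=-3447/190
back: M4=-3447/190
back: M3=1968/197−28/197·-3447/190=1194/95
back: M2=-24/7−9/28·1194/95=-1419/190
back: M1=4−1/3·-1419/190=1233/190
M: M0=0, M1=1233/190, M2=-1419/190, M3=1194/95, M4=-3447/190, M5=0
seg 0: a=0, c=M0/2=0, d=(M1−M0)/(6·1)=411/380, b=Δ0−h0·(2M0+M1)/6=-1171/380
seg 1: a=-2, c=M1/2=1233/380, d=(M2−M1)/(6·2)=-221/190, b=Δ1−h1·(2M1+M2)/6=31/190
seg 2: a=2, c=M2/2=-1419/380, d=(M3−M2)/(6·3)=423/380, b=Δ2−h2·(2M2+M3)/6=-31/38
seg 3: a=-4, c=M3/2=597/95, d=(M4−M3)/(6·1)=-389/76, b=Δ3−h3·(2M3+M4)/6=2597/380
seg 4: a=4, c=M4/2=-3447/380, d=(M5−M4)/(6·1)=1149/380, b=Δ4−h4·(2M4+M5)/6=769/190
t_q=5/2 → seg 1, τ=3/2; S=-2+31/190·τ+1233/380·τ²+-221/190·τ³=1231/760

  seg 0: a=0 b=-1171/380 c=0 d=411/380
  seg 1: a=-2 b=31/190 c=1233/380 d=-221/190
  seg 2: a=2 b=-31/38 c=-1419/380 d=423/380
  seg 3: a=-4 b=2597/380 c=597/95 d=-389/76
  seg 4: a=4 b=769/190 c=-3447/380 d=1149/380
S(5/2) = 1231/760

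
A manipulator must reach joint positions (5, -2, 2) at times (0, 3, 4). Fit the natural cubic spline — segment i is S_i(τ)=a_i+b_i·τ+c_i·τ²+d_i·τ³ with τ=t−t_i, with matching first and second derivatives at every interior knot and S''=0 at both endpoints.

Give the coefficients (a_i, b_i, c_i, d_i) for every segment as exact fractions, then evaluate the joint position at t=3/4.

  seg 0: a=5 b=-113/24 c=0 d=19/72
  seg 1: a=-2 b=29/12 c=19/8 d=-19/24
S(3/4) = 809/512

Δ: Δ0=-7/3, Δ1=4
row 1: diag=8, rhs=38; c'=1/8, d'=19/4
back: M1=19/4
M: M0=0, M1=19/4, M2=0
seg 0: a=5, c=M0/2=0, d=(M1−M0)/(6·3)=19/72, b=Δ0−h0·(2M0+M1)/6=-113/24
seg 1: a=-2, c=M1/2=19/8, d=(M2−M1)/(6·1)=-19/24, b=Δ1−h1·(2M1+M2)/6=29/12
t_q=3/4 → seg 0, τ=3/4; S=5+-113/24·τ+0·τ²+19/72·τ³=809/512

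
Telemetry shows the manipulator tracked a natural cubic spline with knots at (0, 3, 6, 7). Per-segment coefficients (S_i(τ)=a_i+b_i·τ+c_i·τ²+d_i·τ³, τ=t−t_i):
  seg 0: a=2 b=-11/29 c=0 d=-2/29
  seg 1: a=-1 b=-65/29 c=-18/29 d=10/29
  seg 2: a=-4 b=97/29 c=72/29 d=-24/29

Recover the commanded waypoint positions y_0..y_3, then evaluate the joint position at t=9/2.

y_0=2 y_1=-1 y_2=-4 y_3=1
S(9/2) = -533/116

y_0 = S_0(0) = a_0 = 2
y_1 = S_1(0) = a_1 = -1
y_2 = S_2(0) = a_2 = -4
y_3 = S_2(1) = 1
t_q=9/2 is in segment 1 (τ=3/2); S_1(τ)=-533/116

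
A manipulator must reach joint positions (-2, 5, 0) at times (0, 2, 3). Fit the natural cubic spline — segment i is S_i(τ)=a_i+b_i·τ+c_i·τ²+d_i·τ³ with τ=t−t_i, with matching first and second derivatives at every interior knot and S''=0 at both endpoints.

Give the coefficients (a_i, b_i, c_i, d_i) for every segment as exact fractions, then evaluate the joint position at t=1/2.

  seg 0: a=-2 b=19/3 c=0 d=-17/24
  seg 1: a=5 b=-13/6 c=-17/4 d=17/12
S(1/2) = 69/64

Δ: Δ0=7/2, Δ1=-5
row 1: diag=6, rhs=-51; c'=1/6, d'=-17/2
back: M1=-17/2
M: M0=0, M1=-17/2, M2=0
seg 0: a=-2, c=M0/2=0, d=(M1−M0)/(6·2)=-17/24, b=Δ0−h0·(2M0+M1)/6=19/3
seg 1: a=5, c=M1/2=-17/4, d=(M2−M1)/(6·1)=17/12, b=Δ1−h1·(2M1+M2)/6=-13/6
t_q=1/2 → seg 0, τ=1/2; S=-2+19/3·τ+0·τ²+-17/24·τ³=69/64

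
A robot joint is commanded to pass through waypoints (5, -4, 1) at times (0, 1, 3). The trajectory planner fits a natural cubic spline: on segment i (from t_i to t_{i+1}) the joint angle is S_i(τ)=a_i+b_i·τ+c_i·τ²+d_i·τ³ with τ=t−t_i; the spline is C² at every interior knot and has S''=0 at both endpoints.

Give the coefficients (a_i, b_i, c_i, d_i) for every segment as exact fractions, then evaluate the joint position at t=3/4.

Δ: Δ0=-9, Δ1=5/2
row 1: diag=6, rhs=69; c'=1/3, d'=23/2
back: M1=23/2
M: M0=0, M1=23/2, M2=0
seg 0: a=5, c=M0/2=0, d=(M1−M0)/(6·1)=23/12, b=Δ0−h0·(2M0+M1)/6=-131/12
seg 1: a=-4, c=M1/2=23/4, d=(M2−M1)/(6·2)=-23/24, b=Δ1−h1·(2M1+M2)/6=-31/6
t_q=3/4 → seg 0, τ=3/4; S=5+-131/12·τ+0·τ²+23/12·τ³=-609/256

  seg 0: a=5 b=-131/12 c=0 d=23/12
  seg 1: a=-4 b=-31/6 c=23/4 d=-23/24
S(3/4) = -609/256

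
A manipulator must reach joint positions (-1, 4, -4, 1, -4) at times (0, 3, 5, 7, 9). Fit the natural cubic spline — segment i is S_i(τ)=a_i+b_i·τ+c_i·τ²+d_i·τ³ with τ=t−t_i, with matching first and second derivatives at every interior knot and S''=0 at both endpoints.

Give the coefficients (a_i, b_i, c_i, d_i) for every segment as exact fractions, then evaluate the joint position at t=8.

  seg 0: a=-1 b=877/213 c=0 d=-58/213
  seg 1: a=4 b=-689/213 c=-174/71 d=881/852
  seg 2: a=-4 b=-134/213 c=533/142 d=-1865/1704
  seg 3: a=1 b=533/426 c=-799/284 d=799/1704
S(8) = -53/568

Δ: Δ0=5/3, Δ1=-4, Δ2=5/2, Δ3=-5/2
row 1: diag=10, rhs=-34; c'=1/5, d'=-17/5
row 2: denom=8−2·1/5=38/5; d'=(39−2·-17/5)/(38/5)=229/38
row 3: denom=8−2·5/19=142/19; d'=(-30−2·229/38)/(142/19)=-799/142
back: M3=-799/142
back: M2=229/38−5/19·-799/142=533/71
back: M1=-17/5−1/5·533/71=-348/71
M: M0=0, M1=-348/71, M2=533/71, M3=-799/142, M4=0
seg 0: a=-1, c=M0/2=0, d=(M1−M0)/(6·3)=-58/213, b=Δ0−h0·(2M0+M1)/6=877/213
seg 1: a=4, c=M1/2=-174/71, d=(M2−M1)/(6·2)=881/852, b=Δ1−h1·(2M1+M2)/6=-689/213
seg 2: a=-4, c=M2/2=533/142, d=(M3−M2)/(6·2)=-1865/1704, b=Δ2−h2·(2M2+M3)/6=-134/213
seg 3: a=1, c=M3/2=-799/284, d=(M4−M3)/(6·2)=799/1704, b=Δ3−h3·(2M3+M4)/6=533/426
t_q=8 → seg 3, τ=1; S=1+533/426·τ+-799/284·τ²+799/1704·τ³=-53/568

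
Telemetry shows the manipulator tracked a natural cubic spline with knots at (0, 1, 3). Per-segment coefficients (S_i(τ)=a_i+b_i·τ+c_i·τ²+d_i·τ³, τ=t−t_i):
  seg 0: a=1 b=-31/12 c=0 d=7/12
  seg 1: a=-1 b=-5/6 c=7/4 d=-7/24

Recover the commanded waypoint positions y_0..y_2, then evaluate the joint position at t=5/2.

y_0=1 y_1=-1 y_2=2
S(5/2) = 45/64

y_0 = S_0(0) = a_0 = 1
y_1 = S_1(0) = a_1 = -1
y_2 = S_1(2) = 2
t_q=5/2 is in segment 1 (τ=3/2); S_1(τ)=45/64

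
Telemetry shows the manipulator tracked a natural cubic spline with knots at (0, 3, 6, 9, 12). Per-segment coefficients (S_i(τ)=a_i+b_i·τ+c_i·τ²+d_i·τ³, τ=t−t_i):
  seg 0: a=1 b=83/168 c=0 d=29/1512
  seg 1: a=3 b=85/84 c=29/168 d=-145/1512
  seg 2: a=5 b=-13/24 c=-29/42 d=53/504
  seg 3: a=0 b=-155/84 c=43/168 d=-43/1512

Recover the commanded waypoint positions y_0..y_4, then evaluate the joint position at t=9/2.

y_0 = S_0(0) = a_0 = 1
y_1 = S_1(0) = a_1 = 3
y_2 = S_2(0) = a_2 = 5
y_3 = S_3(0) = a_3 = 0
y_4 = S_3(3) = -4
t_q=9/2 is in segment 1 (τ=3/2); S_1(τ)=2053/448

y_0=1 y_1=3 y_2=5 y_3=0 y_4=-4
S(9/2) = 2053/448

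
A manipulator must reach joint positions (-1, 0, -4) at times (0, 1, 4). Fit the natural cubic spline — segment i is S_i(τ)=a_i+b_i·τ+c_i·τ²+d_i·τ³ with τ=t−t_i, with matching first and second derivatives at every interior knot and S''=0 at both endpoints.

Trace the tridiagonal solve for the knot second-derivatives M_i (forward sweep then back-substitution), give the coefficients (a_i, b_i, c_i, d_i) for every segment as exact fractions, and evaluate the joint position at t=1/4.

Δ: Δ0=1, Δ1=-4/3
row 1: diag=8, rhs=-14; c'=3/8, d'=-7/4
back: M1=-7/4
M: M0=0, M1=-7/4, M2=0
seg 0: a=-1, c=M0/2=0, d=(M1−M0)/(6·1)=-7/24, b=Δ0−h0·(2M0+M1)/6=31/24
seg 1: a=0, c=M1/2=-7/8, d=(M2−M1)/(6·3)=7/72, b=Δ1−h1·(2M1+M2)/6=5/12
t_q=1/4 → seg 0, τ=1/4; S=-1+31/24·τ+0·τ²+-7/24·τ³=-349/512

  seg 0: a=-1 b=31/24 c=0 d=-7/24
  seg 1: a=0 b=5/12 c=-7/8 d=7/72
S(1/4) = -349/512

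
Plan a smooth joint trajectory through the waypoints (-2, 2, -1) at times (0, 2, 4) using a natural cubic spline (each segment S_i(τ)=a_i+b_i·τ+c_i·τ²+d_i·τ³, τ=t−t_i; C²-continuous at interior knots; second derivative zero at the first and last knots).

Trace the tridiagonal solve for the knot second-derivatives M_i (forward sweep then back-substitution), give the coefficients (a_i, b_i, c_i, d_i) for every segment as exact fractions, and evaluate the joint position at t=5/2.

  seg 0: a=-2 b=23/8 c=0 d=-7/32
  seg 1: a=2 b=1/4 c=-21/16 d=7/32
S(5/2) = 467/256

Δ: Δ0=2, Δ1=-3/2
row 1: diag=8, rhs=-21; c'=1/4, d'=-21/8
back: M1=-21/8
M: M0=0, M1=-21/8, M2=0
seg 0: a=-2, c=M0/2=0, d=(M1−M0)/(6·2)=-7/32, b=Δ0−h0·(2M0+M1)/6=23/8
seg 1: a=2, c=M1/2=-21/16, d=(M2−M1)/(6·2)=7/32, b=Δ1−h1·(2M1+M2)/6=1/4
t_q=5/2 → seg 1, τ=1/2; S=2+1/4·τ+-21/16·τ²+7/32·τ³=467/256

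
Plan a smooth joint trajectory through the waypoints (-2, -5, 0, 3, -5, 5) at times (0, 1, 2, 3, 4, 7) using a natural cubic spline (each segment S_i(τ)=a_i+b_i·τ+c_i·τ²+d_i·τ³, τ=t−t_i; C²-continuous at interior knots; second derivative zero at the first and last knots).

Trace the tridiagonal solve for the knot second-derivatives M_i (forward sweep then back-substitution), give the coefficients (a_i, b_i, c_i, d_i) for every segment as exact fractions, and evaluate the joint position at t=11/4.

Δ: Δ0=-3, Δ1=5, Δ2=3, Δ3=-8, Δ4=10/3
row 1: diag=4, rhs=48; c'=1/4, d'=12
row 2: denom=4−1·1/4=15/4; d'=(-12−1·12)/(15/4)=-32/5
row 3: denom=4−1·4/15=56/15; d'=(-66−1·-32/5)/(56/15)=-447/28
row 4: denom=8−1·15/56=433/56; d'=(68−1·-447/28)/(433/56)=4702/433
back: M4=4702/433
back: M3=-447/28−15/56·4702/433=-8172/433
back: M2=-32/5−4/15·-8172/433=-592/433
back: M1=12−1/4·-592/433=5344/433
M: M0=0, M1=5344/433, M2=-592/433, M3=-8172/433, M4=4702/433, M5=0
seg 0: a=-2, c=M0/2=0, d=(M1−M0)/(6·1)=2672/1299, b=Δ0−h0·(2M0+M1)/6=-6569/1299
seg 1: a=-5, c=M1/2=2672/433, d=(M2−M1)/(6·1)=-2968/1299, b=Δ1−h1·(2M1+M2)/6=1447/1299
seg 2: a=0, c=M2/2=-296/433, d=(M3−M2)/(6·1)=-3790/1299, b=Δ2−h2·(2M2+M3)/6=8575/1299
seg 3: a=3, c=M3/2=-4086/433, d=(M4−M3)/(6·1)=6437/1299, b=Δ3−h3·(2M3+M4)/6=-4571/1299
seg 4: a=-5, c=M4/2=2351/433, d=(M5−M4)/(6·3)=-2351/3897, b=Δ4−h4·(2M4+M5)/6=-9776/1299
t_q=11/4 → seg 2, τ=3/4; S=0+8575/1299·τ+-296/433·τ²+-3790/1299·τ³=46217/13856

  seg 0: a=-2 b=-6569/1299 c=0 d=2672/1299
  seg 1: a=-5 b=1447/1299 c=2672/433 d=-2968/1299
  seg 2: a=0 b=8575/1299 c=-296/433 d=-3790/1299
  seg 3: a=3 b=-4571/1299 c=-4086/433 d=6437/1299
  seg 4: a=-5 b=-9776/1299 c=2351/433 d=-2351/3897
S(11/4) = 46217/13856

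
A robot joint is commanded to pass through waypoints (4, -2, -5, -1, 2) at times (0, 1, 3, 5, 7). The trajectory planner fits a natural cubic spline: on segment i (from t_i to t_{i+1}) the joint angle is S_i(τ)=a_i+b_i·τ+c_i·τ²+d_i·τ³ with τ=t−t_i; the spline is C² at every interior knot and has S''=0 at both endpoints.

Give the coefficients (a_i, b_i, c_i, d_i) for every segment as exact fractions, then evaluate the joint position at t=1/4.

Δ: Δ0=-6, Δ1=-3/2, Δ2=2, Δ3=3/2
row 1: diag=6, rhs=27; c'=1/3, d'=9/2
row 2: denom=8−2·1/3=22/3; d'=(21−2·9/2)/(22/3)=18/11
row 3: denom=8−2·3/11=82/11; d'=(-3−2·18/11)/(82/11)=-69/82
back: M3=-69/82
back: M2=18/11−3/11·-69/82=153/82
back: M1=9/2−1/3·153/82=159/41
M: M0=0, M1=159/41, M2=153/82, M3=-69/82, M4=0
seg 0: a=4, c=M0/2=0, d=(M1−M0)/(6·1)=53/82, b=Δ0−h0·(2M0+M1)/6=-545/82
seg 1: a=-2, c=M1/2=159/82, d=(M2−M1)/(6·2)=-55/328, b=Δ1−h1·(2M1+M2)/6=-193/41
seg 2: a=-5, c=M2/2=153/164, d=(M3−M2)/(6·2)=-37/164, b=Δ2−h2·(2M2+M3)/6=85/82
seg 3: a=-1, c=M3/2=-69/164, d=(M4−M3)/(6·2)=23/328, b=Δ3−h3·(2M3+M4)/6=169/82
t_q=1/4 → seg 0, τ=1/4; S=4+-545/82·τ+0·τ²+53/82·τ³=12325/5248

  seg 0: a=4 b=-545/82 c=0 d=53/82
  seg 1: a=-2 b=-193/41 c=159/82 d=-55/328
  seg 2: a=-5 b=85/82 c=153/164 d=-37/164
  seg 3: a=-1 b=169/82 c=-69/164 d=23/328
S(1/4) = 12325/5248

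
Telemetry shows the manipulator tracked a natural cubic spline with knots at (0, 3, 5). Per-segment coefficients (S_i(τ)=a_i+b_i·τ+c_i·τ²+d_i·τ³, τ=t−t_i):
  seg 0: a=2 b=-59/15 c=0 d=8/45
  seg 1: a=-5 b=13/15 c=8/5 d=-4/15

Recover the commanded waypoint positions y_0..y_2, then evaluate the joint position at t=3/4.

y_0 = S_0(0) = a_0 = 2
y_1 = S_1(0) = a_1 = -5
y_2 = S_1(2) = 1
t_q=3/4 is in segment 0 (τ=3/4); S_0(τ)=-7/8

y_0=2 y_1=-5 y_2=1
S(3/4) = -7/8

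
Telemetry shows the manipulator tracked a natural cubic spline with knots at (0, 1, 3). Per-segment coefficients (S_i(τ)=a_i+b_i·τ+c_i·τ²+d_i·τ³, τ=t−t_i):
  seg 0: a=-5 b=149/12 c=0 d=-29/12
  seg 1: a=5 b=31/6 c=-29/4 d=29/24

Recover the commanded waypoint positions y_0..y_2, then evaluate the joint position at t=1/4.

y_0 = S_0(0) = a_0 = -5
y_1 = S_1(0) = a_1 = 5
y_2 = S_1(2) = -4
t_q=1/4 is in segment 0 (τ=1/4); S_0(τ)=-495/256

y_0=-5 y_1=5 y_2=-4
S(1/4) = -495/256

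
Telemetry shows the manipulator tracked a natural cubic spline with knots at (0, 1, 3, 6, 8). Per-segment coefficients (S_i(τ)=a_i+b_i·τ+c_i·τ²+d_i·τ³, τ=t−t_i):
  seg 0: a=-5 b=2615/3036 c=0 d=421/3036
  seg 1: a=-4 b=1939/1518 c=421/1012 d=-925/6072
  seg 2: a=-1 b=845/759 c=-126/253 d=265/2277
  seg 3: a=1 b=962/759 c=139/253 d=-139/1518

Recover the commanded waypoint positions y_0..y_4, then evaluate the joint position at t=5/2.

y_0=-5 y_1=-4 y_2=-1 y_3=1 y_4=5
S(5/2) = -26913/16192

y_0 = S_0(0) = a_0 = -5
y_1 = S_1(0) = a_1 = -4
y_2 = S_2(0) = a_2 = -1
y_3 = S_3(0) = a_3 = 1
y_4 = S_3(2) = 5
t_q=5/2 is in segment 1 (τ=3/2); S_1(τ)=-26913/16192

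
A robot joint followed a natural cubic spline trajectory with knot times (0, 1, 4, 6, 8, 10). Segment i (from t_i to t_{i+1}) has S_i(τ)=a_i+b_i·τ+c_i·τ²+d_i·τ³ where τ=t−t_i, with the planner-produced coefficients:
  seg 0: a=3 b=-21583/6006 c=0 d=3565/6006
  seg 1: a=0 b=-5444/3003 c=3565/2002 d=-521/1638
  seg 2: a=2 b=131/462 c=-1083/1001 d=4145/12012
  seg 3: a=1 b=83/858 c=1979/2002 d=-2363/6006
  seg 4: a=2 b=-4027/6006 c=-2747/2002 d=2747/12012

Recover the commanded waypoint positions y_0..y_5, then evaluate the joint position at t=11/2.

y_0 = S_0(0) = a_0 = 3
y_1 = S_1(0) = a_1 = 0
y_2 = S_2(0) = a_2 = 2
y_3 = S_3(0) = a_3 = 1
y_4 = S_4(0) = a_4 = 2
y_5 = S_4(2) = -3
t_q=11/2 is in segment 2 (τ=3/2); S_2(τ)=37017/32032

y_0=3 y_1=0 y_2=2 y_3=1 y_4=2 y_5=-3
S(11/2) = 37017/32032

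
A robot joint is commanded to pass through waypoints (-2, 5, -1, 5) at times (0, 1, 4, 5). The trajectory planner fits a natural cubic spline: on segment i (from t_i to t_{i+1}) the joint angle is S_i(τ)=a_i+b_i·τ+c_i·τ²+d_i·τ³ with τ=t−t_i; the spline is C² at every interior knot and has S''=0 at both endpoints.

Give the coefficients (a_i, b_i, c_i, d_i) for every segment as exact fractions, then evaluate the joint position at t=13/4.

  seg 0: a=-2 b=481/55 c=0 d=-96/55
  seg 1: a=5 b=193/55 c=-288/55 d=17/15
  seg 2: a=-1 b=148/55 c=273/55 d=-91/55
S(13/4) = -2479/3520

Δ: Δ0=7, Δ1=-2, Δ2=6
row 1: diag=8, rhs=-54; c'=3/8, d'=-27/4
row 2: denom=8−3·3/8=55/8; d'=(48−3·-27/4)/(55/8)=546/55
back: M2=546/55
back: M1=-27/4−3/8·546/55=-576/55
M: M0=0, M1=-576/55, M2=546/55, M3=0
seg 0: a=-2, c=M0/2=0, d=(M1−M0)/(6·1)=-96/55, b=Δ0−h0·(2M0+M1)/6=481/55
seg 1: a=5, c=M1/2=-288/55, d=(M2−M1)/(6·3)=17/15, b=Δ1−h1·(2M1+M2)/6=193/55
seg 2: a=-1, c=M2/2=273/55, d=(M3−M2)/(6·1)=-91/55, b=Δ2−h2·(2M2+M3)/6=148/55
t_q=13/4 → seg 1, τ=9/4; S=5+193/55·τ+-288/55·τ²+17/15·τ³=-2479/3520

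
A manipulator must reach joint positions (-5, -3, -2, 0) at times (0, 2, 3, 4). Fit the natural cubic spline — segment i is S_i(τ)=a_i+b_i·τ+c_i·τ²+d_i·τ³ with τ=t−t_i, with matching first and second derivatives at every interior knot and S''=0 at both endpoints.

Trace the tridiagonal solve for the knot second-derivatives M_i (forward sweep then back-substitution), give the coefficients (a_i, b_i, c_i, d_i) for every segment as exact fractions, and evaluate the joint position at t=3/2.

  seg 0: a=-5 b=25/23 c=0 d=-1/46
  seg 1: a=-3 b=19/23 c=-3/23 d=7/23
  seg 2: a=-2 b=34/23 c=18/23 d=-6/23
S(3/2) = -1267/368

Δ: Δ0=1, Δ1=1, Δ2=2
row 1: diag=6, rhs=0; c'=1/6, d'=0
row 2: denom=4−1·1/6=23/6; d'=(6−1·0)/(23/6)=36/23
back: M2=36/23
back: M1=0−1/6·36/23=-6/23
M: M0=0, M1=-6/23, M2=36/23, M3=0
seg 0: a=-5, c=M0/2=0, d=(M1−M0)/(6·2)=-1/46, b=Δ0−h0·(2M0+M1)/6=25/23
seg 1: a=-3, c=M1/2=-3/23, d=(M2−M1)/(6·1)=7/23, b=Δ1−h1·(2M1+M2)/6=19/23
seg 2: a=-2, c=M2/2=18/23, d=(M3−M2)/(6·1)=-6/23, b=Δ2−h2·(2M2+M3)/6=34/23
t_q=3/2 → seg 0, τ=3/2; S=-5+25/23·τ+0·τ²+-1/46·τ³=-1267/368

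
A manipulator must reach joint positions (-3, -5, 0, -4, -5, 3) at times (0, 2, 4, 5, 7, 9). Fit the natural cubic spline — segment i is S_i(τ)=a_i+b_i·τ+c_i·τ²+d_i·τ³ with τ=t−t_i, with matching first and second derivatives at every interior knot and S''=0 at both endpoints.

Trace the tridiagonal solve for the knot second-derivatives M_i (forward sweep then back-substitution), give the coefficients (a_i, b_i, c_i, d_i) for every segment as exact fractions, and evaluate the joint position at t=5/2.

Δ: Δ0=-1, Δ1=5/2, Δ2=-4, Δ3=-1/2, Δ4=4
row 1: diag=8, rhs=21; c'=1/4, d'=21/8
row 2: denom=6−2·1/4=11/2; d'=(-39−2·21/8)/(11/2)=-177/22
row 3: denom=6−1·2/11=64/11; d'=(21−1·-177/22)/(64/11)=639/128
row 4: denom=8−2·11/32=117/16; d'=(27−2·639/128)/(117/16)=121/52
back: M4=121/52
back: M3=639/128−11/32·121/52=109/26
back: M2=-177/22−2/11·109/26=-229/26
back: M1=21/8−1/4·-229/26=251/52
M: M0=0, M1=251/52, M2=-229/26, M3=109/26, M4=121/52, M5=0
seg 0: a=-3, c=M0/2=0, d=(M1−M0)/(6·2)=251/624, b=Δ0−h0·(2M0+M1)/6=-407/156
seg 1: a=-5, c=M1/2=251/104, d=(M2−M1)/(6·2)=-709/624, b=Δ1−h1·(2M1+M2)/6=173/78
seg 2: a=0, c=M2/2=-229/52, d=(M3−M2)/(6·1)=13/6, b=Δ2−h2·(2M2+M3)/6=-275/156
seg 3: a=-4, c=M3/2=109/52, d=(M4−M3)/(6·2)=-97/624, b=Δ3−h3·(2M3+M4)/6=-635/156
seg 4: a=-5, c=M4/2=121/104, d=(M5−M4)/(6·2)=-121/624, b=Δ4−h4·(2M4+M5)/6=191/78
t_q=5/2 → seg 1, τ=1/2; S=-5+173/78·τ+251/104·τ²+-709/624·τ³=-439/128

  seg 0: a=-3 b=-407/156 c=0 d=251/624
  seg 1: a=-5 b=173/78 c=251/104 d=-709/624
  seg 2: a=0 b=-275/156 c=-229/52 d=13/6
  seg 3: a=-4 b=-635/156 c=109/52 d=-97/624
  seg 4: a=-5 b=191/78 c=121/104 d=-121/624
S(5/2) = -439/128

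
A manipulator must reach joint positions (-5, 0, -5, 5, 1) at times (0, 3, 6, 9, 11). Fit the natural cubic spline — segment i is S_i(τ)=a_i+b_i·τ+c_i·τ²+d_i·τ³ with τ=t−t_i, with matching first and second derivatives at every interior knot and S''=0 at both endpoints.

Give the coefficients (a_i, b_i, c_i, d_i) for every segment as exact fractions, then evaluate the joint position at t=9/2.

Δ: Δ0=5/3, Δ1=-5/3, Δ2=10/3, Δ3=-2
row 1: diag=12, rhs=-20; c'=1/4, d'=-5/3
row 2: denom=12−3·1/4=45/4; d'=(30−3·-5/3)/(45/4)=28/9
row 3: denom=10−3·4/15=46/5; d'=(-32−3·28/9)/(46/5)=-310/69
back: M3=-310/69
back: M2=28/9−4/15·-310/69=892/207
back: M1=-5/3−1/4·892/207=-568/207
M: M0=0, M1=-568/207, M2=892/207, M3=-310/69, M4=0
seg 0: a=-5, c=M0/2=0, d=(M1−M0)/(6·3)=-284/1863, b=Δ0−h0·(2M0+M1)/6=629/207
seg 1: a=0, c=M1/2=-284/207, d=(M2−M1)/(6·3)=730/1863, b=Δ1−h1·(2M1+M2)/6=-223/207
seg 2: a=-5, c=M2/2=446/207, d=(M3−M2)/(6·3)=-911/1863, b=Δ2−h2·(2M2+M3)/6=263/207
seg 3: a=5, c=M3/2=-155/69, d=(M4−M3)/(6·2)=155/414, b=Δ3−h3·(2M3+M4)/6=206/207
t_q=9/2 → seg 1, τ=3/2; S=0+-223/207·τ+-284/207·τ²+730/1863·τ³=-311/92

  seg 0: a=-5 b=629/207 c=0 d=-284/1863
  seg 1: a=0 b=-223/207 c=-284/207 d=730/1863
  seg 2: a=-5 b=263/207 c=446/207 d=-911/1863
  seg 3: a=5 b=206/207 c=-155/69 d=155/414
S(9/2) = -311/92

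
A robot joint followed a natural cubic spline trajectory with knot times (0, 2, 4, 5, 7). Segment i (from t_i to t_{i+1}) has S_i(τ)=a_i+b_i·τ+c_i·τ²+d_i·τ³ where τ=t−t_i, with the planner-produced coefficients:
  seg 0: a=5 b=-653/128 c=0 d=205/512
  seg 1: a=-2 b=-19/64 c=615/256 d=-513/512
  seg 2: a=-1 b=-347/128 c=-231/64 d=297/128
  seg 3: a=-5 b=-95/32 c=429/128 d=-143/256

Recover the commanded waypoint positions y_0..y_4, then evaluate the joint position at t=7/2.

y_0=5 y_1=-2 y_2=-1 y_3=-5 y_4=-2
S(7/2) = -1727/4096

y_0 = S_0(0) = a_0 = 5
y_1 = S_1(0) = a_1 = -2
y_2 = S_2(0) = a_2 = -1
y_3 = S_3(0) = a_3 = -5
y_4 = S_3(2) = -2
t_q=7/2 is in segment 1 (τ=3/2); S_1(τ)=-1727/4096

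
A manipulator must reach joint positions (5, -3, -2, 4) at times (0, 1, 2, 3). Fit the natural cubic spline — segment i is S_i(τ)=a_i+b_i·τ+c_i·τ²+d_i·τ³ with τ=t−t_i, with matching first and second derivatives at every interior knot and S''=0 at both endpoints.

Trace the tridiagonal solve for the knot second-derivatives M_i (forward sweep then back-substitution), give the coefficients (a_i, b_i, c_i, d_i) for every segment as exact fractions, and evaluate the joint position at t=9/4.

Δ: Δ0=-8, Δ1=1, Δ2=6
row 1: diag=4, rhs=54; c'=1/4, d'=27/2
row 2: denom=4−1·1/4=15/4; d'=(30−1·27/2)/(15/4)=22/5
back: M2=22/5
back: M1=27/2−1/4·22/5=62/5
M: M0=0, M1=62/5, M2=22/5, M3=0
seg 0: a=5, c=M0/2=0, d=(M1−M0)/(6·1)=31/15, b=Δ0−h0·(2M0+M1)/6=-151/15
seg 1: a=-3, c=M1/2=31/5, d=(M2−M1)/(6·1)=-4/3, b=Δ1−h1·(2M1+M2)/6=-58/15
seg 2: a=-2, c=M2/2=11/5, d=(M3−M2)/(6·1)=-11/15, b=Δ2−h2·(2M2+M3)/6=68/15
t_q=9/4 → seg 2, τ=1/4; S=-2+68/15·τ+11/5·τ²+-11/15·τ³=-237/320

  seg 0: a=5 b=-151/15 c=0 d=31/15
  seg 1: a=-3 b=-58/15 c=31/5 d=-4/3
  seg 2: a=-2 b=68/15 c=11/5 d=-11/15
S(9/4) = -237/320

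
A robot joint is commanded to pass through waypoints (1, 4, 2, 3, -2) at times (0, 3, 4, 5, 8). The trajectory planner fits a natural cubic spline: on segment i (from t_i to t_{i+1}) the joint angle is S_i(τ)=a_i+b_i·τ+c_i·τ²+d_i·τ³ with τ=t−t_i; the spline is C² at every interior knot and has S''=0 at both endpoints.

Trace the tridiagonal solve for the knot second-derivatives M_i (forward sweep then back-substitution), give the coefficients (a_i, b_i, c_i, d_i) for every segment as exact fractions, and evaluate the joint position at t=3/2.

  seg 0: a=1 b=599/240 c=0 d=-359/2160
  seg 1: a=4 b=-239/120 c=-359/240 d=119/80
  seg 2: a=2 b=-25/48 c=89/30 d=-347/240
  seg 3: a=3 b=43/40 c=-329/240 d=329/2160
S(3/2) = 2677/640

Δ: Δ0=1, Δ1=-2, Δ2=1, Δ3=-5/3
row 1: diag=8, rhs=-18; c'=1/8, d'=-9/4
row 2: denom=4−1·1/8=31/8; d'=(18−1·-9/4)/(31/8)=162/31
row 3: denom=8−1·8/31=240/31; d'=(-16−1·162/31)/(240/31)=-329/120
back: M3=-329/120
back: M2=162/31−8/31·-329/120=89/15
back: M1=-9/4−1/8·89/15=-359/120
M: M0=0, M1=-359/120, M2=89/15, M3=-329/120, M4=0
seg 0: a=1, c=M0/2=0, d=(M1−M0)/(6·3)=-359/2160, b=Δ0−h0·(2M0+M1)/6=599/240
seg 1: a=4, c=M1/2=-359/240, d=(M2−M1)/(6·1)=119/80, b=Δ1−h1·(2M1+M2)/6=-239/120
seg 2: a=2, c=M2/2=89/30, d=(M3−M2)/(6·1)=-347/240, b=Δ2−h2·(2M2+M3)/6=-25/48
seg 3: a=3, c=M3/2=-329/240, d=(M4−M3)/(6·3)=329/2160, b=Δ3−h3·(2M3+M4)/6=43/40
t_q=3/2 → seg 0, τ=3/2; S=1+599/240·τ+0·τ²+-359/2160·τ³=2677/640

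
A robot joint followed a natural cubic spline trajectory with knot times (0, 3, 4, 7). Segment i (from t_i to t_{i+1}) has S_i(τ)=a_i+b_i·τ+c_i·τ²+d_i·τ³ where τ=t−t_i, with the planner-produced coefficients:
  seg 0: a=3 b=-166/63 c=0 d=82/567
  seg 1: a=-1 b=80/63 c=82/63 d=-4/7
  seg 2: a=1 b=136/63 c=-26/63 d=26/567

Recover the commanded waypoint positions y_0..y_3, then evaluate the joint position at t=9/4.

y_0=3 y_1=-1 y_2=1 y_3=5
S(9/4) = -41/32

y_0 = S_0(0) = a_0 = 3
y_1 = S_1(0) = a_1 = -1
y_2 = S_2(0) = a_2 = 1
y_3 = S_2(3) = 5
t_q=9/4 is in segment 0 (τ=9/4); S_0(τ)=-41/32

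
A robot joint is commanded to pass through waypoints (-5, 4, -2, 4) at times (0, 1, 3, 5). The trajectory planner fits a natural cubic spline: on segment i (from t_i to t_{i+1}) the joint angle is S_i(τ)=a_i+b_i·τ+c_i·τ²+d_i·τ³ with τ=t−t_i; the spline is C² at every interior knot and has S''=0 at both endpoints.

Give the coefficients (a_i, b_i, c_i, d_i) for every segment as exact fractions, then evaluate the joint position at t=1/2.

  seg 0: a=-5 b=126/11 c=0 d=-27/11
  seg 1: a=4 b=45/11 c=-81/11 d=21/11
  seg 2: a=-2 b=-27/11 c=45/11 d=-15/22
S(1/2) = 37/88

Δ: Δ0=9, Δ1=-3, Δ2=3
row 1: diag=6, rhs=-72; c'=1/3, d'=-12
row 2: denom=8−2·1/3=22/3; d'=(36−2·-12)/(22/3)=90/11
back: M2=90/11
back: M1=-12−1/3·90/11=-162/11
M: M0=0, M1=-162/11, M2=90/11, M3=0
seg 0: a=-5, c=M0/2=0, d=(M1−M0)/(6·1)=-27/11, b=Δ0−h0·(2M0+M1)/6=126/11
seg 1: a=4, c=M1/2=-81/11, d=(M2−M1)/(6·2)=21/11, b=Δ1−h1·(2M1+M2)/6=45/11
seg 2: a=-2, c=M2/2=45/11, d=(M3−M2)/(6·2)=-15/22, b=Δ2−h2·(2M2+M3)/6=-27/11
t_q=1/2 → seg 0, τ=1/2; S=-5+126/11·τ+0·τ²+-27/11·τ³=37/88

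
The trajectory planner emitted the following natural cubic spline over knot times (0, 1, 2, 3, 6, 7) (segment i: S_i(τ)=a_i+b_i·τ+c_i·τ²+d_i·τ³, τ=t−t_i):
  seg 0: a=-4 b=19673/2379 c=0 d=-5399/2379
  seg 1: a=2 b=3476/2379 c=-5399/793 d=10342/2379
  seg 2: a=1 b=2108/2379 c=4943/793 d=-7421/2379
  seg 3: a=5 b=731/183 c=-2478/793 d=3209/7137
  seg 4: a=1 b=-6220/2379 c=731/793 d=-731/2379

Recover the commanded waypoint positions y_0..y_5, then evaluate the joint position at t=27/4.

y_0 = S_0(0) = a_0 = -4
y_1 = S_1(0) = a_1 = 2
y_2 = S_2(0) = a_2 = 1
y_3 = S_3(0) = a_3 = 5
y_4 = S_4(0) = a_4 = 1
y_5 = S_4(1) = -1
t_q=27/4 is in segment 4 (τ=3/4); S_4(τ)=-29031/50752

y_0=-4 y_1=2 y_2=1 y_3=5 y_4=1 y_5=-1
S(27/4) = -29031/50752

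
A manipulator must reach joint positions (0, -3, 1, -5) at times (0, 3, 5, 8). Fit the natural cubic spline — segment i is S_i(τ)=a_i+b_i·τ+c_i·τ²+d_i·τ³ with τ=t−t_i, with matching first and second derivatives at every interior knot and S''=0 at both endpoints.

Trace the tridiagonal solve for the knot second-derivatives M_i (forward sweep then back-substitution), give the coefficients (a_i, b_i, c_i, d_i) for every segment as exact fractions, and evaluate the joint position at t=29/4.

  seg 0: a=0 b=-35/16 c=0 d=19/144
  seg 1: a=-3 b=11/8 c=19/16 d=-7/16
  seg 2: a=1 b=7/8 c=-23/16 d=23/144
S(29/4) = -2549/1024

Δ: Δ0=-1, Δ1=2, Δ2=-2
row 1: diag=10, rhs=18; c'=1/5, d'=9/5
row 2: denom=10−2·1/5=48/5; d'=(-24−2·9/5)/(48/5)=-23/8
back: M2=-23/8
back: M1=9/5−1/5·-23/8=19/8
M: M0=0, M1=19/8, M2=-23/8, M3=0
seg 0: a=0, c=M0/2=0, d=(M1−M0)/(6·3)=19/144, b=Δ0−h0·(2M0+M1)/6=-35/16
seg 1: a=-3, c=M1/2=19/16, d=(M2−M1)/(6·2)=-7/16, b=Δ1−h1·(2M1+M2)/6=11/8
seg 2: a=1, c=M2/2=-23/16, d=(M3−M2)/(6·3)=23/144, b=Δ2−h2·(2M2+M3)/6=7/8
t_q=29/4 → seg 2, τ=9/4; S=1+7/8·τ+-23/16·τ²+23/144·τ³=-2549/1024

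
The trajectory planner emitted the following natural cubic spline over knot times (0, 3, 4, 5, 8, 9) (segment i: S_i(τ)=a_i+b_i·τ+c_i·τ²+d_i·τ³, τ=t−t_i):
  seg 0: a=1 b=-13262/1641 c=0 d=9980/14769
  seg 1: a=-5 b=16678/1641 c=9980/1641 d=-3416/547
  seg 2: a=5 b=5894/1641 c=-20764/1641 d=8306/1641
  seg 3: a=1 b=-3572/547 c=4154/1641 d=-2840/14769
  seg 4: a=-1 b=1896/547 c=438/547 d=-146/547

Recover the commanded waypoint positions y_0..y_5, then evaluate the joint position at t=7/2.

y_0 = S_0(0) = a_0 = 1
y_1 = S_1(0) = a_1 = -5
y_2 = S_2(0) = a_2 = 5
y_3 = S_3(0) = a_3 = 1
y_4 = S_4(0) = a_4 = -1
y_5 = S_4(1) = 3
t_q=7/2 is in segment 1 (τ=1/2); S_1(τ)=1348/1641

y_0=1 y_1=-5 y_2=5 y_3=1 y_4=-1 y_5=3
S(7/2) = 1348/1641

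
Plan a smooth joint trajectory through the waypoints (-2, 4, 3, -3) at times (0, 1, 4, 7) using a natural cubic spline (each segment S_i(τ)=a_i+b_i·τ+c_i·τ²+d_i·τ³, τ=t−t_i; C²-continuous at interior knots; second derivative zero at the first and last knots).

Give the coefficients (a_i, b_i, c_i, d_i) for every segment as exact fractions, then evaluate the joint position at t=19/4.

Δ: Δ0=6, Δ1=-1/3, Δ2=-2
row 1: diag=8, rhs=-38; c'=3/8, d'=-19/4
row 2: denom=12−3·3/8=87/8; d'=(-10−3·-19/4)/(87/8)=34/87
back: M2=34/87
back: M1=-19/4−3/8·34/87=-142/29
M: M0=0, M1=-142/29, M2=34/87, M3=0
seg 0: a=-2, c=M0/2=0, d=(M1−M0)/(6·1)=-71/87, b=Δ0−h0·(2M0+M1)/6=593/87
seg 1: a=4, c=M1/2=-71/29, d=(M2−M1)/(6·3)=230/783, b=Δ1−h1·(2M1+M2)/6=380/87
seg 2: a=3, c=M2/2=17/87, d=(M3−M2)/(6·3)=-17/783, b=Δ2−h2·(2M2+M3)/6=-208/87
t_q=19/4 → seg 2, τ=3/4; S=3+-208/87·τ+17/87·τ²+-17/783·τ³=2427/1856

  seg 0: a=-2 b=593/87 c=0 d=-71/87
  seg 1: a=4 b=380/87 c=-71/29 d=230/783
  seg 2: a=3 b=-208/87 c=17/87 d=-17/783
S(19/4) = 2427/1856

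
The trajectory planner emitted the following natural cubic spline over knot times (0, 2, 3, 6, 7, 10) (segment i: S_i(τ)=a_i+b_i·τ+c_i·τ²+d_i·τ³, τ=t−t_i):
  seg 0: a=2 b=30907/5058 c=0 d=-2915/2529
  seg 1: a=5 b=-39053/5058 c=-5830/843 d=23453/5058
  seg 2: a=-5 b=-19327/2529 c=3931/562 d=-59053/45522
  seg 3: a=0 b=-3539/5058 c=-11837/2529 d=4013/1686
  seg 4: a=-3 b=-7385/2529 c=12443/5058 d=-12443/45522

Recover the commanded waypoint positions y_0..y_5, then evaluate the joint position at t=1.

y_0 = S_0(0) = a_0 = 2
y_1 = S_1(0) = a_1 = 5
y_2 = S_2(0) = a_2 = -5
y_3 = S_3(0) = a_3 = 0
y_4 = S_4(0) = a_4 = -3
y_5 = S_4(3) = 3
t_q=1 is in segment 0 (τ=1); S_0(τ)=11731/1686

y_0=2 y_1=5 y_2=-5 y_3=0 y_4=-3 y_5=3
S(1) = 11731/1686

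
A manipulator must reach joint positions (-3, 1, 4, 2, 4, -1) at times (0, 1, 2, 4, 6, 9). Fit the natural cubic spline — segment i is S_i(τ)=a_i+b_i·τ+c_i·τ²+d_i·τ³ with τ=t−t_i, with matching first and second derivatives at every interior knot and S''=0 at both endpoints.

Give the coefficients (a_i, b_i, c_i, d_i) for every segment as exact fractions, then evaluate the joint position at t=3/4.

  seg 0: a=-3 b=4810/1191 c=0 d=-46/1191
  seg 1: a=1 b=4672/1191 c=-46/397 d=-961/1191
  seg 2: a=4 b=1513/1191 c=-1007/397 d=1669/2382
  seg 3: a=2 b=-557/1191 c=662/397 d=-556/1191
  seg 4: a=4 b=715/1191 c=-450/397 d=50/397
S(3/4) = 161/12704

Δ: Δ0=4, Δ1=3, Δ2=-1, Δ3=1, Δ4=-5/3
row 1: diag=4, rhs=-6; c'=1/4, d'=-3/2
row 2: denom=6−1·1/4=23/4; d'=(-24−1·-3/2)/(23/4)=-90/23
row 3: denom=8−2·8/23=168/23; d'=(12−2·-90/23)/(168/23)=19/7
row 4: denom=10−2·23/84=397/42; d'=(-16−2·19/7)/(397/42)=-900/397
back: M4=-900/397
back: M3=19/7−23/84·-900/397=1324/397
back: M2=-90/23−8/23·1324/397=-2014/397
back: M1=-3/2−1/4·-2014/397=-92/397
M: M0=0, M1=-92/397, M2=-2014/397, M3=1324/397, M4=-900/397, M5=0
seg 0: a=-3, c=M0/2=0, d=(M1−M0)/(6·1)=-46/1191, b=Δ0−h0·(2M0+M1)/6=4810/1191
seg 1: a=1, c=M1/2=-46/397, d=(M2−M1)/(6·1)=-961/1191, b=Δ1−h1·(2M1+M2)/6=4672/1191
seg 2: a=4, c=M2/2=-1007/397, d=(M3−M2)/(6·2)=1669/2382, b=Δ2−h2·(2M2+M3)/6=1513/1191
seg 3: a=2, c=M3/2=662/397, d=(M4−M3)/(6·2)=-556/1191, b=Δ3−h3·(2M3+M4)/6=-557/1191
seg 4: a=4, c=M4/2=-450/397, d=(M5−M4)/(6·3)=50/397, b=Δ4−h4·(2M4+M5)/6=715/1191
t_q=3/4 → seg 0, τ=3/4; S=-3+4810/1191·τ+0·τ²+-46/1191·τ³=161/12704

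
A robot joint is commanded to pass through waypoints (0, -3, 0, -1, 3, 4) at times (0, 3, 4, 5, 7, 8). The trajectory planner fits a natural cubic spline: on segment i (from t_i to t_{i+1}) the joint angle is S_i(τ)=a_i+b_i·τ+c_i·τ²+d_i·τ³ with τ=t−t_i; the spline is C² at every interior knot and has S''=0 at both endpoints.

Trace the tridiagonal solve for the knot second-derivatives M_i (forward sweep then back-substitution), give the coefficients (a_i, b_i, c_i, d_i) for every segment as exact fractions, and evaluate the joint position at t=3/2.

  seg 0: a=0 b=-713/236 c=0 d=53/236
  seg 1: a=-3 b=359/118 c=477/236 d=-487/236
  seg 2: a=0 b=211/236 c=-246/59 d=537/236
  seg 3: a=-1 b=-73/118 c=627/236 d=-159/236
  seg 4: a=3 b=227/118 c=-327/236 d=109/236
S(3/2) = -7125/1888

Δ: Δ0=-1, Δ1=3, Δ2=-1, Δ3=2, Δ4=1
row 1: diag=8, rhs=24; c'=1/8, d'=3
row 2: denom=4−1·1/8=31/8; d'=(-24−1·3)/(31/8)=-216/31
row 3: denom=6−1·8/31=178/31; d'=(18−1·-216/31)/(178/31)=387/89
row 4: denom=6−2·31/89=472/89; d'=(-6−2·387/89)/(472/89)=-327/118
back: M4=-327/118
back: M3=387/89−31/89·-327/118=627/118
back: M2=-216/31−8/31·627/118=-492/59
back: M1=3−1/8·-492/59=477/118
M: M0=0, M1=477/118, M2=-492/59, M3=627/118, M4=-327/118, M5=0
seg 0: a=0, c=M0/2=0, d=(M1−M0)/(6·3)=53/236, b=Δ0−h0·(2M0+M1)/6=-713/236
seg 1: a=-3, c=M1/2=477/236, d=(M2−M1)/(6·1)=-487/236, b=Δ1−h1·(2M1+M2)/6=359/118
seg 2: a=0, c=M2/2=-246/59, d=(M3−M2)/(6·1)=537/236, b=Δ2−h2·(2M2+M3)/6=211/236
seg 3: a=-1, c=M3/2=627/236, d=(M4−M3)/(6·2)=-159/236, b=Δ3−h3·(2M3+M4)/6=-73/118
seg 4: a=3, c=M4/2=-327/236, d=(M5−M4)/(6·1)=109/236, b=Δ4−h4·(2M4+M5)/6=227/118
t_q=3/2 → seg 0, τ=3/2; S=0+-713/236·τ+0·τ²+53/236·τ³=-7125/1888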